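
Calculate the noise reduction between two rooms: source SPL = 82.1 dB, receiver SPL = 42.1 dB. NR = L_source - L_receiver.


NR = L_source - L_receiver (difference between source and receiving room levels)
NR = 82.1 - 42.1 = 40 dB


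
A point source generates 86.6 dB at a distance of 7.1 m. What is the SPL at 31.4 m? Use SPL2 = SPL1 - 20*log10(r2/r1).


r2/r1 = 31.4/7.1 = 4.42254
Correction = 20*log10(4.42254) = 12.9134 dB
SPL2 = 86.6 - 12.9134 = 73.687 dB


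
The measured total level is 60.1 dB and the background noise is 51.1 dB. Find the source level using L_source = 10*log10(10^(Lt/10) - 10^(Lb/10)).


10^(60.1/10) = 1.02329e+06
10^(51.1/10) = 128825
Difference = 1.02329e+06 - 128825 = 894465
L_source = 10*log10(894465) = 59.516 dB


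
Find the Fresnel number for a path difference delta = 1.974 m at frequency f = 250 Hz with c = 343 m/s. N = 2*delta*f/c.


N = 2*delta*f/c = 2*delta/lambda, where lambda = c/f
lambda = 343 / 250 = 1.372 m
N = 2 * 1.974 / 1.372 = 2.8776


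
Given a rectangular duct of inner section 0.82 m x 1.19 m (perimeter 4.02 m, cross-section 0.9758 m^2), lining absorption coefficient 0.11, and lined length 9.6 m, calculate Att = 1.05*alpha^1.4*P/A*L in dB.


alpha^1.4 = 0.11^1.4 = 0.0454935
Attenuation rate = 1.05 * alpha^1.4 * P / A
= 1.05 * 0.0454935 * 4.02 / 0.9758 = 0.19679 dB/m
Total Att = 0.19679 * 9.6 = 1.8892 dB


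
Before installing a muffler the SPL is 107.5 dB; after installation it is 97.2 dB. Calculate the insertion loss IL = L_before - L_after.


Insertion loss = SPL without muffler - SPL with muffler
IL = 107.5 - 97.2 = 10.3 dB


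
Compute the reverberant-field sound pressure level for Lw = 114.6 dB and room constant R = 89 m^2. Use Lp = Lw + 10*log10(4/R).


4/R = 4/89 = 0.0449438
Lp = 114.6 + 10*log10(0.0449438) = 101.13 dB


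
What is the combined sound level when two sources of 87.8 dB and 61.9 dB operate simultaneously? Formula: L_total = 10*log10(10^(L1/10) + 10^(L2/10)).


10^(87.8/10) = 6.0256e+08
10^(61.9/10) = 1.54882e+06
Sum = 6.0256e+08 + 1.54882e+06 = 6.04109e+08
L_total = 10*log10(6.04109e+08) = 87.811 dB


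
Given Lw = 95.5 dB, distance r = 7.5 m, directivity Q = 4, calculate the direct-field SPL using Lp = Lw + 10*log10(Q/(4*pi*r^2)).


4*pi*r^2 = 4*pi*7.5^2 = 706.858 m^2
Q / (4*pi*r^2) = 4 / 706.858 = 0.00565885
Lp = 95.5 + 10*log10(0.00565885) = 73.027 dB


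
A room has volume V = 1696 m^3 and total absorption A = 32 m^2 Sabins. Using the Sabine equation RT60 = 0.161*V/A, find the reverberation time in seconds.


RT60 = 0.161 * 1696 / 32 = 8.533 s


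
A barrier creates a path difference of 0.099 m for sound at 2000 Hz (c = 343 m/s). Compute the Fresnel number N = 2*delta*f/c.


N = 2*delta*f/c = 2*delta/lambda, where lambda = c/f
lambda = 343 / 2000 = 0.1715 m
N = 2 * 0.099 / 0.1715 = 1.1545


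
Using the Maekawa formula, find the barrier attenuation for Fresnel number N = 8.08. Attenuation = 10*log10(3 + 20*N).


3 + 20*N = 3 + 20*8.08 = 164.6
Att = 10*log10(164.6) = 22.164 dB


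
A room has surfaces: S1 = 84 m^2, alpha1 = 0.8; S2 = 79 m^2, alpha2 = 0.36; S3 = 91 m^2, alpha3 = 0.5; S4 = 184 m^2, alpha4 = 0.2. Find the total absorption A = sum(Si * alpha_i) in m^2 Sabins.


84 * 0.8 = 67.2
79 * 0.36 = 28.44
91 * 0.5 = 45.5
184 * 0.2 = 36.8
A_total = 67.2 + 28.44 + 45.5 + 36.8 = 177.94 m^2


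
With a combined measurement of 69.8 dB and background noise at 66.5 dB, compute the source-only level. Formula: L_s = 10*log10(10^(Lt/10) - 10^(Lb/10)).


10^(69.8/10) = 9.54993e+06
10^(66.5/10) = 4.46684e+06
Difference = 9.54993e+06 - 4.46684e+06 = 5.08309e+06
L_source = 10*log10(5.08309e+06) = 67.061 dB


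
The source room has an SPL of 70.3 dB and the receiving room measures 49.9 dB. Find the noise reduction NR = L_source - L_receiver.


NR = L_source - L_receiver (difference between source and receiving room levels)
NR = 70.3 - 49.9 = 20.4 dB


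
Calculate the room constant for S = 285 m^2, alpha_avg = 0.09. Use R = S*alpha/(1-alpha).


R = 285 * 0.09 / (1 - 0.09) = 28.187 m^2


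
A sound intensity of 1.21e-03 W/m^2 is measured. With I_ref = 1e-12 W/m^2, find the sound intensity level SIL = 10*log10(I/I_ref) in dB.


I / I_ref = 1.21e-03 / 1e-12 = 1.21e+09
SIL = 10 * log10(1.21e+09) = 90.828 dB


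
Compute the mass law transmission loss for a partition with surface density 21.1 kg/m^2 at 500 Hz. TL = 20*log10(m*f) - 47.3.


m * f = 21.1 * 500 = 10550
20*log10(10550) = 80.465 dB
TL = 80.465 - 47.3 = 33.165 dB


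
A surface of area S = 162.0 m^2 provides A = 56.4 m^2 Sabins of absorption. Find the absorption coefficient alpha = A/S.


Absorption coefficient = absorbed power / incident power
alpha = A / S = 56.4 / 162.0 = 0.34815


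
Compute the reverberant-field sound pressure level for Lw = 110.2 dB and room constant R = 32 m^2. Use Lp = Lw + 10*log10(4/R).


4/R = 4/32 = 0.125
Lp = 110.2 + 10*log10(0.125) = 101.17 dB


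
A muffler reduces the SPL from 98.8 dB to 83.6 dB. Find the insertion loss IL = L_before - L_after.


Insertion loss = SPL without muffler - SPL with muffler
IL = 98.8 - 83.6 = 15.2 dB


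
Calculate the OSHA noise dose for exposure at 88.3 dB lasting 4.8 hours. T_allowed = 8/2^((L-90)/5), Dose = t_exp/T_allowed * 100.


T_allowed = 8 / 2^((88.3 - 90)/5) = 10.1261 hr
Dose = 4.8 / 10.1261 * 100 = 47.402 %


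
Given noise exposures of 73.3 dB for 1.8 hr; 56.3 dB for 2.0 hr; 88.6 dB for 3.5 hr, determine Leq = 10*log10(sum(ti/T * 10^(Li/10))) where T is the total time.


T_total = 1.8 + 2.0 + 3.5 = 7.3 hr
(1.8/7.3) * 10^(73.3/10) = 5.27169e+06
(2.0/7.3) * 10^(56.3/10) = 116871
(3.5/7.3) * 10^(88.6/10) = 3.47332e+08
Sum = 5.27169e+06 + 116871 + 3.47332e+08 = 3.52721e+08
Leq = 10*log10(3.52721e+08) = 85.474 dB


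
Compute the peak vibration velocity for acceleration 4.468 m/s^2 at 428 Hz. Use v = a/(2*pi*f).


omega = 2*pi*f = 2*pi*428 = 2689.2 rad/s
v = a / omega = 4.468 / 2689.2 = 0.0016615 m/s


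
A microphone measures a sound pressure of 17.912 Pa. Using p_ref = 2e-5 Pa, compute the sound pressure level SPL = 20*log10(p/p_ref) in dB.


p / p_ref = 17.912 / 2e-5 = 895600
SPL = 20 * log10(895600) = 119.04 dB


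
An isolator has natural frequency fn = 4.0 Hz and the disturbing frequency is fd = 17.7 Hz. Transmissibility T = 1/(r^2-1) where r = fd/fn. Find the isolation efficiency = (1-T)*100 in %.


r = 17.7 / 4.0 = 4.425
r^2 - 1 = 4.425^2 - 1 = 18.5806
T = 1/18.5806 = 0.0538196
Efficiency = (1 - 0.0538196)*100 = 94.618 %


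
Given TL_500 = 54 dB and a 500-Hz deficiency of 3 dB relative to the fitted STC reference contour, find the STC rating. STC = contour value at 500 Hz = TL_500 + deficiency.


By ASTM E413, STC = value of the fitted reference contour at 500 Hz.
Contour value at 500 Hz = TL_500 + deficiency = 54 + 3 = 57
STC = 57


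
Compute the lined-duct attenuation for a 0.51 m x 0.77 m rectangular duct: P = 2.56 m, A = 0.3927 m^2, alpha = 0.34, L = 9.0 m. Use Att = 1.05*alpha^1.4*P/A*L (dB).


alpha^1.4 = 0.34^1.4 = 0.220836
Attenuation rate = 1.05 * alpha^1.4 * P / A
= 1.05 * 0.220836 * 2.56 / 0.3927 = 1.5116 dB/m
Total Att = 1.5116 * 9.0 = 13.604 dB


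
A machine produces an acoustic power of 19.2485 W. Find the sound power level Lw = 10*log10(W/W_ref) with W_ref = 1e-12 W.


W / W_ref = 19.2485 / 1e-12 = 1.92485e+13
Lw = 10 * log10(1.92485e+13) = 132.84 dB


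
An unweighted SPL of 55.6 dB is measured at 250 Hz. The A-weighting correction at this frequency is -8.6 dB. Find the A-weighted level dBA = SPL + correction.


A-weighting table: 250 Hz -> -8.6 dB correction
SPL_A = SPL + correction = 55.6 + (-8.6) = 47 dBA


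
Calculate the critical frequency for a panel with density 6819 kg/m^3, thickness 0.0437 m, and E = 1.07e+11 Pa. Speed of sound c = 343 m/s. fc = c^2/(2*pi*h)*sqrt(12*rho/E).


12*rho/E = 12*6819/1.07e+11 = 7.64748e-07
sqrt(12*rho/E) = sqrt(7.64748e-07) = 0.000874499
c^2/(2*pi*h) = 343^2/(2*pi*0.0437) = 428476
fc = 428476 * 0.000874499 = 374.7 Hz


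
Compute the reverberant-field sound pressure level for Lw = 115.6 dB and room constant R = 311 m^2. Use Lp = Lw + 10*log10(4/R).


4/R = 4/311 = 0.0128617
Lp = 115.6 + 10*log10(0.0128617) = 96.693 dB


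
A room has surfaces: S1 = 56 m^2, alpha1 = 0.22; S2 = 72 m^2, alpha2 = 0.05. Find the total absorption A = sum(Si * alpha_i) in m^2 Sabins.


56 * 0.22 = 12.32
72 * 0.05 = 3.6
A_total = 12.32 + 3.6 = 15.92 m^2


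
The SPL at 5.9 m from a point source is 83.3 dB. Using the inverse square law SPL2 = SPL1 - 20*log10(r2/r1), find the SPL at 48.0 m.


r2/r1 = 48.0/5.9 = 8.13559
Correction = 20*log10(8.13559) = 18.2078 dB
SPL2 = 83.3 - 18.2078 = 65.092 dB


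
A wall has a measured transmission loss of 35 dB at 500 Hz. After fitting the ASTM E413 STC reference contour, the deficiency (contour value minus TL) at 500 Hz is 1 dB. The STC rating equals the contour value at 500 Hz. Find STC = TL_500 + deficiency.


By ASTM E413, STC = value of the fitted reference contour at 500 Hz.
Contour value at 500 Hz = TL_500 + deficiency = 35 + 1 = 36
STC = 36


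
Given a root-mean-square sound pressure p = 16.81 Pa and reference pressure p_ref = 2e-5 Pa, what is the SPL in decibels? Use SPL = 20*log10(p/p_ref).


p / p_ref = 16.81 / 2e-5 = 840500
SPL = 20 * log10(840500) = 118.49 dB


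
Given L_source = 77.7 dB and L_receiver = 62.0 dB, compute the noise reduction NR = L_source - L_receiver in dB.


NR = L_source - L_receiver (difference between source and receiving room levels)
NR = 77.7 - 62.0 = 15.7 dB


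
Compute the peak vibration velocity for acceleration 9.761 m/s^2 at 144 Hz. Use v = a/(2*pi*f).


omega = 2*pi*f = 2*pi*144 = 904.779 rad/s
v = a / omega = 9.761 / 904.779 = 0.010788 m/s


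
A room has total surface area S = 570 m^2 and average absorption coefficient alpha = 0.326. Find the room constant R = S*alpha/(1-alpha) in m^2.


R = 570 * 0.326 / (1 - 0.326) = 275.7 m^2


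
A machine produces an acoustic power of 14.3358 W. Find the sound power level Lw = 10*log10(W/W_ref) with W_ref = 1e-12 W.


W / W_ref = 14.3358 / 1e-12 = 1.43358e+13
Lw = 10 * log10(1.43358e+13) = 131.56 dB


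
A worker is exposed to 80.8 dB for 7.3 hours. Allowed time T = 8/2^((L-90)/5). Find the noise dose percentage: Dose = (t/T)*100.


T_allowed = 8 / 2^((80.8 - 90)/5) = 28.6408 hr
Dose = 7.3 / 28.6408 * 100 = 25.488 %


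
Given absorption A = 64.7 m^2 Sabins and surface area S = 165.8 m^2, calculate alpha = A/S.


Absorption coefficient = absorbed power / incident power
alpha = A / S = 64.7 / 165.8 = 0.39023


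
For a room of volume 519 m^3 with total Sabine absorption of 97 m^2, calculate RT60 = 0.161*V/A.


RT60 = 0.161 * 519 / 97 = 0.86143 s


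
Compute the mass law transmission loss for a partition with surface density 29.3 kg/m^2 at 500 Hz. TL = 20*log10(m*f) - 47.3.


m * f = 29.3 * 500 = 14650
20*log10(14650) = 83.3168 dB
TL = 83.3168 - 47.3 = 36.017 dB


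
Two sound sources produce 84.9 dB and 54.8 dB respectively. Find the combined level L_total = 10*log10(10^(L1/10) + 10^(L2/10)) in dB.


10^(84.9/10) = 3.0903e+08
10^(54.8/10) = 301995
Sum = 3.0903e+08 + 301995 = 3.09332e+08
L_total = 10*log10(3.09332e+08) = 84.904 dB


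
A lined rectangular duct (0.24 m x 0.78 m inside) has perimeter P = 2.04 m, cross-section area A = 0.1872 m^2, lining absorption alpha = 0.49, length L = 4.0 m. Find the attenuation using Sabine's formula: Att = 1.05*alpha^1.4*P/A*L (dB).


alpha^1.4 = 0.49^1.4 = 0.368362
Attenuation rate = 1.05 * alpha^1.4 * P / A
= 1.05 * 0.368362 * 2.04 / 0.1872 = 4.21491 dB/m
Total Att = 4.21491 * 4.0 = 16.86 dB


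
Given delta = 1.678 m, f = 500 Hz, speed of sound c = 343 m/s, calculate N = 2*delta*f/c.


N = 2*delta*f/c = 2*delta/lambda, where lambda = c/f
lambda = 343 / 500 = 0.686 m
N = 2 * 1.678 / 0.686 = 4.8921


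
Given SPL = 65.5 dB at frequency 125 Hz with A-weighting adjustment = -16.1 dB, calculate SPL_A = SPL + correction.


A-weighting table: 125 Hz -> -16.1 dB correction
SPL_A = SPL + correction = 65.5 + (-16.1) = 49.4 dBA


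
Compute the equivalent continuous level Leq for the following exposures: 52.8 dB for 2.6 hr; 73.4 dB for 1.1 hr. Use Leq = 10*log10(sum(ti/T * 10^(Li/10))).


T_total = 2.6 + 1.1 = 3.7 hr
(2.6/3.7) * 10^(52.8/10) = 133897
(1.1/3.7) * 10^(73.4/10) = 6.50416e+06
Sum = 133897 + 6.50416e+06 = 6.63806e+06
Leq = 10*log10(6.63806e+06) = 68.22 dB


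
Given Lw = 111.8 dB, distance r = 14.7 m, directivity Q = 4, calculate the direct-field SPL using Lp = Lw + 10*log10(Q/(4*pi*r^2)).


4*pi*r^2 = 4*pi*14.7^2 = 2715.47 m^2
Q / (4*pi*r^2) = 4 / 2715.47 = 0.00147304
Lp = 111.8 + 10*log10(0.00147304) = 83.482 dB


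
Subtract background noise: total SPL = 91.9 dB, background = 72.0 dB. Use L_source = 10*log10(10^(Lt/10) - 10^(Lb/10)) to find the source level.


10^(91.9/10) = 1.54882e+09
10^(72.0/10) = 1.58489e+07
Difference = 1.54882e+09 - 1.58489e+07 = 1.53297e+09
L_source = 10*log10(1.53297e+09) = 91.855 dB


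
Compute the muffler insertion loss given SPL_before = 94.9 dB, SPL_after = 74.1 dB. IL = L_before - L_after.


Insertion loss = SPL without muffler - SPL with muffler
IL = 94.9 - 74.1 = 20.8 dB


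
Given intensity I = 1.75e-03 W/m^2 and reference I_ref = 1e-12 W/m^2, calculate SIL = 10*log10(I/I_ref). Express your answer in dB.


I / I_ref = 1.75e-03 / 1e-12 = 1.75e+09
SIL = 10 * log10(1.75e+09) = 92.43 dB


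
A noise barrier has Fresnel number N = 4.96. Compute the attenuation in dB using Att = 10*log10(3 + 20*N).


3 + 20*N = 3 + 20*4.96 = 102.2
Att = 10*log10(102.2) = 20.095 dB


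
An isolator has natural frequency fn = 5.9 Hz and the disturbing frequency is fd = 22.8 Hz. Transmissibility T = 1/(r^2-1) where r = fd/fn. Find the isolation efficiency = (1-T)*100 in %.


r = 22.8 / 5.9 = 3.86441
r^2 - 1 = 3.86441^2 - 1 = 13.9337
T = 1/13.9337 = 0.0717684
Efficiency = (1 - 0.0717684)*100 = 92.823 %


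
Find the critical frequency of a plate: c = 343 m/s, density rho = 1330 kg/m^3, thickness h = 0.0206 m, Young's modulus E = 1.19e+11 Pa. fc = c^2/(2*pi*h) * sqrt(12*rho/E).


12*rho/E = 12*1330/1.19e+11 = 1.34118e-07
sqrt(12*rho/E) = sqrt(1.34118e-07) = 0.000366221
c^2/(2*pi*h) = 343^2/(2*pi*0.0206) = 908952
fc = 908952 * 0.000366221 = 332.88 Hz


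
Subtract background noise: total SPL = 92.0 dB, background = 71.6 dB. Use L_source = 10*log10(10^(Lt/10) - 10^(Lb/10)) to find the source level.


10^(92.0/10) = 1.58489e+09
10^(71.6/10) = 1.44544e+07
Difference = 1.58489e+09 - 1.44544e+07 = 1.57044e+09
L_source = 10*log10(1.57044e+09) = 91.96 dB


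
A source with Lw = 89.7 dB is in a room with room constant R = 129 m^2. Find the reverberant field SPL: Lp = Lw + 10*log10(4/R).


4/R = 4/129 = 0.0310078
Lp = 89.7 + 10*log10(0.0310078) = 74.615 dB


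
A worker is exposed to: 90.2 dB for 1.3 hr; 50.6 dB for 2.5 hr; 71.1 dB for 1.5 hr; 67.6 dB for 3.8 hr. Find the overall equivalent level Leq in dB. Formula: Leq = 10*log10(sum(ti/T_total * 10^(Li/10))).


T_total = 1.3 + 2.5 + 1.5 + 3.8 = 9.1 hr
(1.3/9.1) * 10^(90.2/10) = 1.4959e+08
(2.5/9.1) * 10^(50.6/10) = 31542.7
(1.5/9.1) * 10^(71.1/10) = 2.12349e+06
(3.8/9.1) * 10^(67.6/10) = 2.40294e+06
Sum = 1.4959e+08 + 31542.7 + 2.12349e+06 + 2.40294e+06 = 1.54148e+08
Leq = 10*log10(1.54148e+08) = 81.879 dB


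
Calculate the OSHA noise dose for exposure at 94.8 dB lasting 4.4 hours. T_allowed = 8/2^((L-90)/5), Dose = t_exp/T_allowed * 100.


T_allowed = 8 / 2^((94.8 - 90)/5) = 4.11246 hr
Dose = 4.4 / 4.11246 * 100 = 106.99 %


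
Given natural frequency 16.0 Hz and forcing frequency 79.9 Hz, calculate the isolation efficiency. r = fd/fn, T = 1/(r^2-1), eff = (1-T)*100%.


r = 79.9 / 16.0 = 4.99375
r^2 - 1 = 4.99375^2 - 1 = 23.9375
T = 1/23.9375 = 0.0417755
Efficiency = (1 - 0.0417755)*100 = 95.822 %


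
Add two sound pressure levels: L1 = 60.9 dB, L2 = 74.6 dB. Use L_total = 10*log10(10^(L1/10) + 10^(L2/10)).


10^(60.9/10) = 1.23027e+06
10^(74.6/10) = 2.88403e+07
Sum = 1.23027e+06 + 2.88403e+07 = 3.00706e+07
L_total = 10*log10(3.00706e+07) = 74.781 dB


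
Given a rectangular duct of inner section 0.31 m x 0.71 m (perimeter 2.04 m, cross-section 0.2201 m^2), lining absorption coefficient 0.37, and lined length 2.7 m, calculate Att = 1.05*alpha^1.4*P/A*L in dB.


alpha^1.4 = 0.37^1.4 = 0.248589
Attenuation rate = 1.05 * alpha^1.4 * P / A
= 1.05 * 0.248589 * 2.04 / 0.2201 = 2.41925 dB/m
Total Att = 2.41925 * 2.7 = 6.532 dB


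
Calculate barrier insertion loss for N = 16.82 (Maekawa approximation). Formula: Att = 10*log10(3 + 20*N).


3 + 20*N = 3 + 20*16.82 = 339.4
Att = 10*log10(339.4) = 25.307 dB


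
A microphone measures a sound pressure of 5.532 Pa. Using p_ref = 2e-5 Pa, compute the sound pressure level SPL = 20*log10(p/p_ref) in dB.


p / p_ref = 5.532 / 2e-5 = 276600
SPL = 20 * log10(276600) = 108.84 dB


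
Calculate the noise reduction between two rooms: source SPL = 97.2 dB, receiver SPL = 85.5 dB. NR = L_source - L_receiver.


NR = L_source - L_receiver (difference between source and receiving room levels)
NR = 97.2 - 85.5 = 11.7 dB


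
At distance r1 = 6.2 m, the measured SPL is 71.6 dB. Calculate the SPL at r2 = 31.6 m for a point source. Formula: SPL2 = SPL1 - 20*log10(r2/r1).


r2/r1 = 31.6/6.2 = 5.09677
Correction = 20*log10(5.09677) = 14.1459 dB
SPL2 = 71.6 - 14.1459 = 57.454 dB


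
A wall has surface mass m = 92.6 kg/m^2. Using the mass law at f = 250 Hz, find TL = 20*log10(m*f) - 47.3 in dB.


m * f = 92.6 * 250 = 23150
20*log10(23150) = 87.291 dB
TL = 87.291 - 47.3 = 39.991 dB


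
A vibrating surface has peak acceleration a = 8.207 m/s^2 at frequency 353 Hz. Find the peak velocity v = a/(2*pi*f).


omega = 2*pi*f = 2*pi*353 = 2217.96 rad/s
v = a / omega = 8.207 / 2217.96 = 0.0037002 m/s


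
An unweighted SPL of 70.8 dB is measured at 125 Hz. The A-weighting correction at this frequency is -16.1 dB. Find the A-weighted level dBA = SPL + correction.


A-weighting table: 125 Hz -> -16.1 dB correction
SPL_A = SPL + correction = 70.8 + (-16.1) = 54.7 dBA


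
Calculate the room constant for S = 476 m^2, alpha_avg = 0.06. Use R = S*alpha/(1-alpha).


R = 476 * 0.06 / (1 - 0.06) = 30.383 m^2


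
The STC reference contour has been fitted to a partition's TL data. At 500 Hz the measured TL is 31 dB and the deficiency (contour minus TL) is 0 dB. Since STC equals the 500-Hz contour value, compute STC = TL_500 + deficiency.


By ASTM E413, STC = value of the fitted reference contour at 500 Hz.
Contour value at 500 Hz = TL_500 + deficiency = 31 + 0 = 31
STC = 31


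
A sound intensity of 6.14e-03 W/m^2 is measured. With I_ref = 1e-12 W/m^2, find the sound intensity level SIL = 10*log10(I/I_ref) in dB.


I / I_ref = 6.14e-03 / 1e-12 = 6.14e+09
SIL = 10 * log10(6.14e+09) = 97.882 dB


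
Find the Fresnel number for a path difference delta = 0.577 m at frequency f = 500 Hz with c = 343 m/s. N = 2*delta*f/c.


N = 2*delta*f/c = 2*delta/lambda, where lambda = c/f
lambda = 343 / 500 = 0.686 m
N = 2 * 0.577 / 0.686 = 1.6822


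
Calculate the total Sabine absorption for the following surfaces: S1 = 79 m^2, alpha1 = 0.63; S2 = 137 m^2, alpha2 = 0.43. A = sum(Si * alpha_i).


79 * 0.63 = 49.77
137 * 0.43 = 58.91
A_total = 49.77 + 58.91 = 108.68 m^2


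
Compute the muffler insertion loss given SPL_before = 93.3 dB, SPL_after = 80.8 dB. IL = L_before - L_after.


Insertion loss = SPL without muffler - SPL with muffler
IL = 93.3 - 80.8 = 12.5 dB


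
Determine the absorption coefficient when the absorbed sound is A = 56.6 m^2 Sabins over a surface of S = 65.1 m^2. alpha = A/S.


Absorption coefficient = absorbed power / incident power
alpha = A / S = 56.6 / 65.1 = 0.86943


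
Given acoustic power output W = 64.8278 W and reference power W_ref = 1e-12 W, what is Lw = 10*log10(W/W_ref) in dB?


W / W_ref = 64.8278 / 1e-12 = 6.48278e+13
Lw = 10 * log10(6.48278e+13) = 138.12 dB


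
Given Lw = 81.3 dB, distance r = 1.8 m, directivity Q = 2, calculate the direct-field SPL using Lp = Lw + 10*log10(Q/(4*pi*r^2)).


4*pi*r^2 = 4*pi*1.8^2 = 40.715 m^2
Q / (4*pi*r^2) = 2 / 40.715 = 0.0491219
Lp = 81.3 + 10*log10(0.0491219) = 68.213 dB


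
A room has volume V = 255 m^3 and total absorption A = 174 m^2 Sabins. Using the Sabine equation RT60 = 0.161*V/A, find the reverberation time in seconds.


RT60 = 0.161 * 255 / 174 = 0.23595 s


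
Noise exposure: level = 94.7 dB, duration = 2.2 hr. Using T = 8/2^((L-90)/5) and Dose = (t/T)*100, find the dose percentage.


T_allowed = 8 / 2^((94.7 - 90)/5) = 4.16986 hr
Dose = 2.2 / 4.16986 * 100 = 52.76 %


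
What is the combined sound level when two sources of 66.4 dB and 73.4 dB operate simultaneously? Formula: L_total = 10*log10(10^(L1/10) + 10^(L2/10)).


10^(66.4/10) = 4.36516e+06
10^(73.4/10) = 2.18776e+07
Sum = 4.36516e+06 + 2.18776e+07 = 2.62428e+07
L_total = 10*log10(2.62428e+07) = 74.19 dB


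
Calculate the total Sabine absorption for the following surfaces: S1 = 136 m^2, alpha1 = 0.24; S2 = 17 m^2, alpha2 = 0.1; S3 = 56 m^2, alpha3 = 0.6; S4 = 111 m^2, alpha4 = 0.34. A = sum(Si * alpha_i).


136 * 0.24 = 32.64
17 * 0.1 = 1.7
56 * 0.6 = 33.6
111 * 0.34 = 37.74
A_total = 32.64 + 1.7 + 33.6 + 37.74 = 105.68 m^2


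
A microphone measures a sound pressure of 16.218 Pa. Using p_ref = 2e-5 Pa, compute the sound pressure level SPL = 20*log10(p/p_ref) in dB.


p / p_ref = 16.218 / 2e-5 = 810900
SPL = 20 * log10(810900) = 118.18 dB


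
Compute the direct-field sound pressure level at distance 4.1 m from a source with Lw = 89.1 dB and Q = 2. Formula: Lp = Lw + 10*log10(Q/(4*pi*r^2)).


4*pi*r^2 = 4*pi*4.1^2 = 211.241 m^2
Q / (4*pi*r^2) = 2 / 211.241 = 0.00946786
Lp = 89.1 + 10*log10(0.00946786) = 68.863 dB


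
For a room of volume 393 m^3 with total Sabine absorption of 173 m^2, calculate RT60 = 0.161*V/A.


RT60 = 0.161 * 393 / 173 = 0.36574 s


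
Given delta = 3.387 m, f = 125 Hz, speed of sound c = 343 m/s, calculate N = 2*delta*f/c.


N = 2*delta*f/c = 2*delta/lambda, where lambda = c/f
lambda = 343 / 125 = 2.744 m
N = 2 * 3.387 / 2.744 = 2.4687


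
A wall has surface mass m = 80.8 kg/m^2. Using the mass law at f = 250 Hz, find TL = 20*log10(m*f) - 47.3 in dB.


m * f = 80.8 * 250 = 20200
20*log10(20200) = 86.107 dB
TL = 86.107 - 47.3 = 38.807 dB


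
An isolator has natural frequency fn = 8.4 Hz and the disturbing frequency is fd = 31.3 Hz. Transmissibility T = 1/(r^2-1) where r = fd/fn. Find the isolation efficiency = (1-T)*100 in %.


r = 31.3 / 8.4 = 3.72619
r^2 - 1 = 3.72619^2 - 1 = 12.8845
T = 1/12.8845 = 0.0776126
Efficiency = (1 - 0.0776126)*100 = 92.239 %


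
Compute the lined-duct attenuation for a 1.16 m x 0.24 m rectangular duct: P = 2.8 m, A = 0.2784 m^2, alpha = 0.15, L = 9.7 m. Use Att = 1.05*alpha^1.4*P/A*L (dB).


alpha^1.4 = 0.15^1.4 = 0.0702308
Attenuation rate = 1.05 * alpha^1.4 * P / A
= 1.05 * 0.0702308 * 2.8 / 0.2784 = 0.741661 dB/m
Total Att = 0.741661 * 9.7 = 7.1941 dB


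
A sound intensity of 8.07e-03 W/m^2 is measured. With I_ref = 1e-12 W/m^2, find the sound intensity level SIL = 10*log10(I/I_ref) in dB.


I / I_ref = 8.07e-03 / 1e-12 = 8.07e+09
SIL = 10 * log10(8.07e+09) = 99.069 dB


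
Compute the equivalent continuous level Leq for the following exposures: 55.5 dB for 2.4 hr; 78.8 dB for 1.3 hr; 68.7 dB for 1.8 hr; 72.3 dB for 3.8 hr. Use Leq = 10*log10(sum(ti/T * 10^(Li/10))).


T_total = 2.4 + 1.3 + 1.8 + 3.8 = 9.3 hr
(2.4/9.3) * 10^(55.5/10) = 91564.7
(1.3/9.3) * 10^(78.8/10) = 1.06038e+07
(1.8/9.3) * 10^(68.7/10) = 1.43479e+06
(3.8/9.3) * 10^(72.3/10) = 6.93906e+06
Sum = 91564.7 + 1.06038e+07 + 1.43479e+06 + 6.93906e+06 = 1.90692e+07
Leq = 10*log10(1.90692e+07) = 72.803 dB


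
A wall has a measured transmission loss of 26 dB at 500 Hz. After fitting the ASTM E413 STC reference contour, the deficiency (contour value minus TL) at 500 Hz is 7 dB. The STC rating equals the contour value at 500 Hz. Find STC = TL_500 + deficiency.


By ASTM E413, STC = value of the fitted reference contour at 500 Hz.
Contour value at 500 Hz = TL_500 + deficiency = 26 + 7 = 33
STC = 33


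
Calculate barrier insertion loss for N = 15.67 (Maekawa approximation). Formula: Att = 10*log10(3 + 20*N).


3 + 20*N = 3 + 20*15.67 = 316.4
Att = 10*log10(316.4) = 25.002 dB


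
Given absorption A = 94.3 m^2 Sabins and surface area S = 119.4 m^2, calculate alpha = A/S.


Absorption coefficient = absorbed power / incident power
alpha = A / S = 94.3 / 119.4 = 0.78978


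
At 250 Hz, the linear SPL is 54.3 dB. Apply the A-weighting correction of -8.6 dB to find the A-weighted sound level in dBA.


A-weighting table: 250 Hz -> -8.6 dB correction
SPL_A = SPL + correction = 54.3 + (-8.6) = 45.7 dBA


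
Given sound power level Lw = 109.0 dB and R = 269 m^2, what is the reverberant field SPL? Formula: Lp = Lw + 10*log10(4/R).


4/R = 4/269 = 0.0148699
Lp = 109.0 + 10*log10(0.0148699) = 90.723 dB


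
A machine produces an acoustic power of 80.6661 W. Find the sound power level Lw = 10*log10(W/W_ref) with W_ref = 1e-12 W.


W / W_ref = 80.6661 / 1e-12 = 8.06661e+13
Lw = 10 * log10(8.06661e+13) = 139.07 dB


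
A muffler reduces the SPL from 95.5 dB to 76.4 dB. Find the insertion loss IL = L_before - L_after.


Insertion loss = SPL without muffler - SPL with muffler
IL = 95.5 - 76.4 = 19.1 dB


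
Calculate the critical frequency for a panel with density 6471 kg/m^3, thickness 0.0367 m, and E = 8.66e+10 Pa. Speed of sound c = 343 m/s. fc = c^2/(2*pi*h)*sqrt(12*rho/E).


12*rho/E = 12*6471/8.66e+10 = 8.96674e-07
sqrt(12*rho/E) = sqrt(8.96674e-07) = 0.000946929
c^2/(2*pi*h) = 343^2/(2*pi*0.0367) = 510202
fc = 510202 * 0.000946929 = 483.13 Hz


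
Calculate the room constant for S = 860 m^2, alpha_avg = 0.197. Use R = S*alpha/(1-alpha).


R = 860 * 0.197 / (1 - 0.197) = 210.98 m^2


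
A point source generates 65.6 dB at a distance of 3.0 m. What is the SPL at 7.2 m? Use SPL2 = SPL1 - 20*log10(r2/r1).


r2/r1 = 7.2/3.0 = 2.4
Correction = 20*log10(2.4) = 7.60422 dB
SPL2 = 65.6 - 7.60422 = 57.996 dB


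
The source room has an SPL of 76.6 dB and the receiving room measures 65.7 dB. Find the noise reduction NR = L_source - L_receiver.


NR = L_source - L_receiver (difference between source and receiving room levels)
NR = 76.6 - 65.7 = 10.9 dB


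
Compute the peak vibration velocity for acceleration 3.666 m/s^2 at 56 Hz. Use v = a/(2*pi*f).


omega = 2*pi*f = 2*pi*56 = 351.858 rad/s
v = a / omega = 3.666 / 351.858 = 0.010419 m/s


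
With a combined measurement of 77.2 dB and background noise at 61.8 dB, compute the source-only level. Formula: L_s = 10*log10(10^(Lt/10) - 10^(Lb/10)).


10^(77.2/10) = 5.24807e+07
10^(61.8/10) = 1.51356e+06
Difference = 5.24807e+07 - 1.51356e+06 = 5.09671e+07
L_source = 10*log10(5.09671e+07) = 77.073 dB


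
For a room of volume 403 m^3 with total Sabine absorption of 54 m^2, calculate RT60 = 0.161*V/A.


RT60 = 0.161 * 403 / 54 = 1.2015 s


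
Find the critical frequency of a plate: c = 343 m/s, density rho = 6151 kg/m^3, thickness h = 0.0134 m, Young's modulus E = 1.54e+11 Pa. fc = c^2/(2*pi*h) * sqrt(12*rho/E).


12*rho/E = 12*6151/1.54e+11 = 4.79299e-07
sqrt(12*rho/E) = sqrt(4.79299e-07) = 0.000692314
c^2/(2*pi*h) = 343^2/(2*pi*0.0134) = 1.39734e+06
fc = 1.39734e+06 * 0.000692314 = 967.4 Hz


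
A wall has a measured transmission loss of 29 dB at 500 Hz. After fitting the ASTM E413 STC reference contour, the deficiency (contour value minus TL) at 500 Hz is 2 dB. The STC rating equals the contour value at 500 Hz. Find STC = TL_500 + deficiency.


By ASTM E413, STC = value of the fitted reference contour at 500 Hz.
Contour value at 500 Hz = TL_500 + deficiency = 29 + 2 = 31
STC = 31


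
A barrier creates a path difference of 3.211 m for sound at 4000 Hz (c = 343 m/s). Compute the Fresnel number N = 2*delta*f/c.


N = 2*delta*f/c = 2*delta/lambda, where lambda = c/f
lambda = 343 / 4000 = 0.08575 m
N = 2 * 3.211 / 0.08575 = 74.892


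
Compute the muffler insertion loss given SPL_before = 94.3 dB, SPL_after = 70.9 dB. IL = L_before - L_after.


Insertion loss = SPL without muffler - SPL with muffler
IL = 94.3 - 70.9 = 23.4 dB


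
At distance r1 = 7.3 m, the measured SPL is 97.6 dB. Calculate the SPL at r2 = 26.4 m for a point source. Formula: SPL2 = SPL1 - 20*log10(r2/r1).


r2/r1 = 26.4/7.3 = 3.61644
Correction = 20*log10(3.61644) = 11.1656 dB
SPL2 = 97.6 - 11.1656 = 86.434 dB


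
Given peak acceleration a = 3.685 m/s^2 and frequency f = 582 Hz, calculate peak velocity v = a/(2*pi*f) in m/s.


omega = 2*pi*f = 2*pi*582 = 3656.81 rad/s
v = a / omega = 3.685 / 3656.81 = 0.0010077 m/s


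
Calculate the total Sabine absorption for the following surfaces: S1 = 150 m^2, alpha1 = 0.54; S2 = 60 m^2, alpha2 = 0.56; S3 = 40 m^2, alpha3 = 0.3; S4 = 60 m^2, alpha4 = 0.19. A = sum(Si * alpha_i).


150 * 0.54 = 81
60 * 0.56 = 33.6
40 * 0.3 = 12
60 * 0.19 = 11.4
A_total = 81 + 33.6 + 12 + 11.4 = 138 m^2


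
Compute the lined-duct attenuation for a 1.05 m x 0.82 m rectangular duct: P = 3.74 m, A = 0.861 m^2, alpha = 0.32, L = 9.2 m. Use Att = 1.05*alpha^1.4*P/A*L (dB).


alpha^1.4 = 0.32^1.4 = 0.202866
Attenuation rate = 1.05 * alpha^1.4 * P / A
= 1.05 * 0.202866 * 3.74 / 0.861 = 0.925267 dB/m
Total Att = 0.925267 * 9.2 = 8.5125 dB


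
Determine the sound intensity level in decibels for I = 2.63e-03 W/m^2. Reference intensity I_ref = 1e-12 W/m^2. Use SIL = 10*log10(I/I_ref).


I / I_ref = 2.63e-03 / 1e-12 = 2.63e+09
SIL = 10 * log10(2.63e+09) = 94.2 dB


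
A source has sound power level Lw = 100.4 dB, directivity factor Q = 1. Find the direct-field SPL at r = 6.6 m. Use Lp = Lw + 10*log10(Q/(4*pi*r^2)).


4*pi*r^2 = 4*pi*6.6^2 = 547.391 m^2
Q / (4*pi*r^2) = 1 / 547.391 = 0.00182685
Lp = 100.4 + 10*log10(0.00182685) = 73.017 dB


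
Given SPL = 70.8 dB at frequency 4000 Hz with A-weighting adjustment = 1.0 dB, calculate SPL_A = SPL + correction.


A-weighting table: 4000 Hz -> 1.0 dB correction
SPL_A = SPL + correction = 70.8 + (1.0) = 71.8 dBA


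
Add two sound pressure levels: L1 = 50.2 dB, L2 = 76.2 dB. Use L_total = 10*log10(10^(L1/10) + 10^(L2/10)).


10^(50.2/10) = 104713
10^(76.2/10) = 4.16869e+07
Sum = 104713 + 4.16869e+07 = 4.17916e+07
L_total = 10*log10(4.17916e+07) = 76.211 dB


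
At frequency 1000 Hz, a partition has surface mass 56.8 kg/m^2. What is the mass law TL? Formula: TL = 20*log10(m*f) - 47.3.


m * f = 56.8 * 1000 = 56800
20*log10(56800) = 95.087 dB
TL = 95.087 - 47.3 = 47.787 dB


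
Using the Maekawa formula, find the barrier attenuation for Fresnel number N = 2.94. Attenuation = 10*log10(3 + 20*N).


3 + 20*N = 3 + 20*2.94 = 61.8
Att = 10*log10(61.8) = 17.91 dB


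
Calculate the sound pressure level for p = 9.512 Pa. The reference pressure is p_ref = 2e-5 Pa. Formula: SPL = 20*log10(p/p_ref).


p / p_ref = 9.512 / 2e-5 = 475600
SPL = 20 * log10(475600) = 113.54 dB


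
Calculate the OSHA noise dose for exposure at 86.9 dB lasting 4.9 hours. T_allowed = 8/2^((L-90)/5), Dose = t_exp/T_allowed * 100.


T_allowed = 8 / 2^((86.9 - 90)/5) = 12.295 hr
Dose = 4.9 / 12.295 * 100 = 39.854 %


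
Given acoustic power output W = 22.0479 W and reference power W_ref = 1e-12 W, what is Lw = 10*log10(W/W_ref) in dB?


W / W_ref = 22.0479 / 1e-12 = 2.20479e+13
Lw = 10 * log10(2.20479e+13) = 133.43 dB


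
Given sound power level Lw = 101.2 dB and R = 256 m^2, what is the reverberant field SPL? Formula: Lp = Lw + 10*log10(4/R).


4/R = 4/256 = 0.015625
Lp = 101.2 + 10*log10(0.015625) = 83.138 dB


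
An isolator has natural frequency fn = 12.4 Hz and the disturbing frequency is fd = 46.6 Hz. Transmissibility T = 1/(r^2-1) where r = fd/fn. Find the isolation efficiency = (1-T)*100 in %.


r = 46.6 / 12.4 = 3.75806
r^2 - 1 = 3.75806^2 - 1 = 13.123
T = 1/13.123 = 0.0762021
Efficiency = (1 - 0.0762021)*100 = 92.38 %


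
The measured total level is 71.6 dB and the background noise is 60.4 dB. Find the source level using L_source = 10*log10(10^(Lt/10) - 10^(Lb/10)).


10^(71.6/10) = 1.44544e+07
10^(60.4/10) = 1.09648e+06
Difference = 1.44544e+07 - 1.09648e+06 = 1.33579e+07
L_source = 10*log10(1.33579e+07) = 71.257 dB


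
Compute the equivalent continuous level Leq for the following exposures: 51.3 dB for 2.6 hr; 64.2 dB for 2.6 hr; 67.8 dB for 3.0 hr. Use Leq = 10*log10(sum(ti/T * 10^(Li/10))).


T_total = 2.6 + 2.6 + 3.0 = 8.2 hr
(2.6/8.2) * 10^(51.3/10) = 42772
(2.6/8.2) * 10^(64.2/10) = 833987
(3.0/8.2) * 10^(67.8/10) = 2.20449e+06
Sum = 42772 + 833987 + 2.20449e+06 = 3.08125e+06
Leq = 10*log10(3.08125e+06) = 64.887 dB


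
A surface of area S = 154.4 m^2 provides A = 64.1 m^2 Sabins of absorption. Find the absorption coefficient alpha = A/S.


Absorption coefficient = absorbed power / incident power
alpha = A / S = 64.1 / 154.4 = 0.41516


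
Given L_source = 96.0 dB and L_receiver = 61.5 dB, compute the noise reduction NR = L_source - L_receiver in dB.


NR = L_source - L_receiver (difference between source and receiving room levels)
NR = 96.0 - 61.5 = 34.5 dB


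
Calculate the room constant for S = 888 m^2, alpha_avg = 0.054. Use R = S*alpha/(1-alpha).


R = 888 * 0.054 / (1 - 0.054) = 50.689 m^2


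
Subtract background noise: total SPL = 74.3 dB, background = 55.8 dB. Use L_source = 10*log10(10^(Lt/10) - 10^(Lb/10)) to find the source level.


10^(74.3/10) = 2.69153e+07
10^(55.8/10) = 380189
Difference = 2.69153e+07 - 380189 = 2.65351e+07
L_source = 10*log10(2.65351e+07) = 74.238 dB


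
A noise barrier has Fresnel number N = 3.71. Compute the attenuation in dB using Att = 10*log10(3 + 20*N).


3 + 20*N = 3 + 20*3.71 = 77.2
Att = 10*log10(77.2) = 18.876 dB


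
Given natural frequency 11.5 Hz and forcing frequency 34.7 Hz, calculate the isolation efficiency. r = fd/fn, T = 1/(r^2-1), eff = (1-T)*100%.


r = 34.7 / 11.5 = 3.01739
r^2 - 1 = 3.01739^2 - 1 = 8.10464
T = 1/8.10464 = 0.123386
Efficiency = (1 - 0.123386)*100 = 87.661 %


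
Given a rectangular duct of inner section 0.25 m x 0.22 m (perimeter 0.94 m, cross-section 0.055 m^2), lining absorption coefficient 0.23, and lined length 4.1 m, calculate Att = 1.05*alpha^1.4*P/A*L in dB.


alpha^1.4 = 0.23^1.4 = 0.127767
Attenuation rate = 1.05 * alpha^1.4 * P / A
= 1.05 * 0.127767 * 0.94 / 0.055 = 2.29284 dB/m
Total Att = 2.29284 * 4.1 = 9.4006 dB


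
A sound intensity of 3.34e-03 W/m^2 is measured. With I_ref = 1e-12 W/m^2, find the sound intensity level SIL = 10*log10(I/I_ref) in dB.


I / I_ref = 3.34e-03 / 1e-12 = 3.34e+09
SIL = 10 * log10(3.34e+09) = 95.237 dB


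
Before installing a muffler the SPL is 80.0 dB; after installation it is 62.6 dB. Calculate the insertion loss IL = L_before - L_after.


Insertion loss = SPL without muffler - SPL with muffler
IL = 80.0 - 62.6 = 17.4 dB


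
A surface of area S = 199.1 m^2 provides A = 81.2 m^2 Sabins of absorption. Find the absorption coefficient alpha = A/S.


Absorption coefficient = absorbed power / incident power
alpha = A / S = 81.2 / 199.1 = 0.40784


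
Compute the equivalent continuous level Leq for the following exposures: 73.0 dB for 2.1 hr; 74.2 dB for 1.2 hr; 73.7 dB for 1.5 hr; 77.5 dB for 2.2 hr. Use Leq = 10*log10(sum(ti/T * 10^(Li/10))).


T_total = 2.1 + 1.2 + 1.5 + 2.2 = 7.0 hr
(2.1/7.0) * 10^(73.0/10) = 5.98579e+06
(1.2/7.0) * 10^(74.2/10) = 4.50903e+06
(1.5/7.0) * 10^(73.7/10) = 5.02335e+06
(2.2/7.0) * 10^(77.5/10) = 1.76736e+07
Sum = 5.98579e+06 + 4.50903e+06 + 5.02335e+06 + 1.76736e+07 = 3.31918e+07
Leq = 10*log10(3.31918e+07) = 75.21 dB


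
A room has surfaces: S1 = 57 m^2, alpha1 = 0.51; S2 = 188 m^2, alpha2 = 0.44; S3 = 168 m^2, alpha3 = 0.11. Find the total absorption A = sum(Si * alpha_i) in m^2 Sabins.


57 * 0.51 = 29.07
188 * 0.44 = 82.72
168 * 0.11 = 18.48
A_total = 29.07 + 82.72 + 18.48 = 130.27 m^2


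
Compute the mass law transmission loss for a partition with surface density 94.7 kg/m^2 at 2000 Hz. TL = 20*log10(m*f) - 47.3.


m * f = 94.7 * 2000 = 189400
20*log10(189400) = 105.548 dB
TL = 105.548 - 47.3 = 58.248 dB


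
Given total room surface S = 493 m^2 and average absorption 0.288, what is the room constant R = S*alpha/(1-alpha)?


R = 493 * 0.288 / (1 - 0.288) = 199.42 m^2


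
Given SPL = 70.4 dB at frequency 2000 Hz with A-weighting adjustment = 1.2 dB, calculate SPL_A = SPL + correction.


A-weighting table: 2000 Hz -> 1.2 dB correction
SPL_A = SPL + correction = 70.4 + (1.2) = 71.6 dBA


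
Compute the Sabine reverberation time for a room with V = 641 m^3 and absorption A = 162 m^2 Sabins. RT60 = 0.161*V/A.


RT60 = 0.161 * 641 / 162 = 0.63704 s


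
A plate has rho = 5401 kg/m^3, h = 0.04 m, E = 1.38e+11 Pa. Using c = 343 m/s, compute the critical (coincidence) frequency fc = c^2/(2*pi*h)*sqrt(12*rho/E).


12*rho/E = 12*5401/1.38e+11 = 4.69652e-07
sqrt(12*rho/E) = sqrt(4.69652e-07) = 0.000685312
c^2/(2*pi*h) = 343^2/(2*pi*0.04) = 468110
fc = 468110 * 0.000685312 = 320.8 Hz


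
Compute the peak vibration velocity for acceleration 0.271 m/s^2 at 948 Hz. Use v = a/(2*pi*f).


omega = 2*pi*f = 2*pi*948 = 5956.46 rad/s
v = a / omega = 0.271 / 5956.46 = 4.5497e-05 m/s


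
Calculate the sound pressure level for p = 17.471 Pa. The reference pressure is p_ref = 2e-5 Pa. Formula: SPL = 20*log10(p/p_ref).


p / p_ref = 17.471 / 2e-5 = 873550
SPL = 20 * log10(873550) = 118.83 dB


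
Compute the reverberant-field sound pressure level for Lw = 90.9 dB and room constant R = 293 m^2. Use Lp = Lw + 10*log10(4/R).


4/R = 4/293 = 0.0136519
Lp = 90.9 + 10*log10(0.0136519) = 72.252 dB


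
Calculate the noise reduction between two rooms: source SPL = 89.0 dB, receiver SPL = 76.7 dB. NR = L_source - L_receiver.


NR = L_source - L_receiver (difference between source and receiving room levels)
NR = 89.0 - 76.7 = 12.3 dB


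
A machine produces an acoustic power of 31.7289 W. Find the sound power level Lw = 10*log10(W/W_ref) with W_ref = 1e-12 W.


W / W_ref = 31.7289 / 1e-12 = 3.17289e+13
Lw = 10 * log10(3.17289e+13) = 135.01 dB


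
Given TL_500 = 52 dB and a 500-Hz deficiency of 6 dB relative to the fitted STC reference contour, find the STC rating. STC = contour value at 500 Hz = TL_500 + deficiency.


By ASTM E413, STC = value of the fitted reference contour at 500 Hz.
Contour value at 500 Hz = TL_500 + deficiency = 52 + 6 = 58
STC = 58


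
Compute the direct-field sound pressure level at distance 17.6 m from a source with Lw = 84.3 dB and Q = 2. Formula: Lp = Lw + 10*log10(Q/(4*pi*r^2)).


4*pi*r^2 = 4*pi*17.6^2 = 3892.56 m^2
Q / (4*pi*r^2) = 2 / 3892.56 = 0.000513801
Lp = 84.3 + 10*log10(0.000513801) = 51.408 dB


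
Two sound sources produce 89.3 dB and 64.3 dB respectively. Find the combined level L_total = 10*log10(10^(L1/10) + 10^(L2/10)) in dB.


10^(89.3/10) = 8.51138e+08
10^(64.3/10) = 2.69153e+06
Sum = 8.51138e+08 + 2.69153e+06 = 8.5383e+08
L_total = 10*log10(8.5383e+08) = 89.314 dB


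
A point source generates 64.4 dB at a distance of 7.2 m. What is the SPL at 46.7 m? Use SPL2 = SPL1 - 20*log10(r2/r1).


r2/r1 = 46.7/7.2 = 6.48611
Correction = 20*log10(6.48611) = 16.2397 dB
SPL2 = 64.4 - 16.2397 = 48.16 dB


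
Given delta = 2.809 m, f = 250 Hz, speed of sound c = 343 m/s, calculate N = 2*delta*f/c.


N = 2*delta*f/c = 2*delta/lambda, where lambda = c/f
lambda = 343 / 250 = 1.372 m
N = 2 * 2.809 / 1.372 = 4.0948


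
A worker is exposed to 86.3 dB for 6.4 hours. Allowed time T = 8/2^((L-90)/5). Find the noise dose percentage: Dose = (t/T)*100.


T_allowed = 8 / 2^((86.3 - 90)/5) = 13.3614 hr
Dose = 6.4 / 13.3614 * 100 = 47.899 %
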